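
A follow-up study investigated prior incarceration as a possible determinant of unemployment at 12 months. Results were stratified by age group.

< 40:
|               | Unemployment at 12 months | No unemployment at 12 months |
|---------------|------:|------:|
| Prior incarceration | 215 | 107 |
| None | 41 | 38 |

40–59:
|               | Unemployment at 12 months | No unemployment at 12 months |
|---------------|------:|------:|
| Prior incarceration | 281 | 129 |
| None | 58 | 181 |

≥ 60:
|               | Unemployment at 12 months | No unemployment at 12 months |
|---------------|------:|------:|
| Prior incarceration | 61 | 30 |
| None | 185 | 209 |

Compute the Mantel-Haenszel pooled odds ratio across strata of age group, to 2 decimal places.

OR_MH = Σ(aᵢdᵢ/nᵢ) / Σ(bᵢcᵢ/nᵢ), where nᵢ is the stratum total.
Stratum 1 (< 40): n = 401; a·d/n = 215·38/401 = 20.3741; b·c/n = 107·41/401 = 10.9401
Stratum 2 (40–59): n = 649; a·d/n = 281·181/649 = 78.3683; b·c/n = 129·58/649 = 11.5285
Stratum 3 (≥ 60): n = 485; a·d/n = 61·209/485 = 26.2866; b·c/n = 30·185/485 = 11.4433
OR_MH = (20.3741 + 78.3683 + 26.2866) / (10.9401 + 11.5285 + 11.4433) = 125.0289 / 33.9120 = 3.68687

3.69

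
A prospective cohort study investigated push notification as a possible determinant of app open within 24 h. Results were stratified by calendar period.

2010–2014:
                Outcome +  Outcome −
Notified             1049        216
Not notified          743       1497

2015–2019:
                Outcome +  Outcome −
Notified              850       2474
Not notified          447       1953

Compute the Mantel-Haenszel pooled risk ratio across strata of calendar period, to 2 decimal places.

RR_MH = Σ(aᵢ·n₀ᵢ/nᵢ) / Σ(cᵢ·n₁ᵢ/nᵢ), with n₁ᵢ = aᵢ+bᵢ (exposed), n₀ᵢ = cᵢ+dᵢ (unexposed), nᵢ = n₁ᵢ+n₀ᵢ.
Stratum 1 (2010–2014): n₁ = 1265, n₀ = 2240, n = 3505; a·n₀/n = 1049·2240/3505 = 670.4023; c·n₁/n = 743·1265/3505 = 268.1583
Stratum 2 (2015–2019): n₁ = 3324, n₀ = 2400, n = 5724; a·n₀/n = 850·2400/5724 = 356.3941; c·n₁/n = 447·3324/5724 = 259.5786
RR_MH = (670.4023 + 356.3941) / (268.1583 + 259.5786) = 1026.7964 / 527.7370 = 1.94566

1.95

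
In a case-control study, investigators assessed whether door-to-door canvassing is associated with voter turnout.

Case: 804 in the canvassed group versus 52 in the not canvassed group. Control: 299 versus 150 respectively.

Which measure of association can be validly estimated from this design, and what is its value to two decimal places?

From the description: a = 804, b = 299, c = 52, d = 150.
This is a case-control study: participants were sampled on outcome status, so risks in the source population cannot be estimated directly — relative risk is not valid here. The odds ratio is the appropriate measure.
OR = (a·d)/(b·c) = (804 × 150) / (299 × 52) = 120600 / 15548 = 7.75662

7.76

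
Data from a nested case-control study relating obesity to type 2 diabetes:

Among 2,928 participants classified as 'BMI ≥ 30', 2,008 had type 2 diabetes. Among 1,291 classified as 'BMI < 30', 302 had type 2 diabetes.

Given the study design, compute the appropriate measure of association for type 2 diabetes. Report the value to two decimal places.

7.15

From the description: a = 2008, b = 920, c = 302, d = 989.
This is a nested case-control study: participants were sampled on outcome status, so risks in the source population cannot be estimated directly — relative risk is not valid here. The odds ratio is the appropriate measure.
OR = (a·d)/(b·c) = (2008 × 989) / (920 × 302) = 1985912 / 277840 = 7.14768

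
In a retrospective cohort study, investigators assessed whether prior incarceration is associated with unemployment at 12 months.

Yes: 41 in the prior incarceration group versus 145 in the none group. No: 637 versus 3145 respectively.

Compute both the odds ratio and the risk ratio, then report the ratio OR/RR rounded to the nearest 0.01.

1.02

From the description: a = 41, b = 637, c = 145, d = 3145.
OR = (41·3145)/(637·145) = 128945/92365 = 1.39604
Risk in exposed = 41/678 = 0.06047; risk in unexposed = 145/3290 = 0.04407; RR = 1.37209
OR/RR = 1.39604 / 1.37209 = 1.01745
The outcome is rare in both groups, so OR ≈ RR (ratio near 1).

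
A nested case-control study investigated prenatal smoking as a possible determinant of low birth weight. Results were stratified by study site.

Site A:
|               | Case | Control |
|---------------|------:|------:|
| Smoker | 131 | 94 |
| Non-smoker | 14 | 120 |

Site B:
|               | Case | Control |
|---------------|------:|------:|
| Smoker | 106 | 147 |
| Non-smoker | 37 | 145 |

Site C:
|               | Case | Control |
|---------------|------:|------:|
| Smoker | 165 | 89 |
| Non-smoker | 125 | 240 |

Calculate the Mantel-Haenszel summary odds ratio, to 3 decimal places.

OR_MH = Σ(aᵢdᵢ/nᵢ) / Σ(bᵢcᵢ/nᵢ), where nᵢ is the stratum total.
Stratum 1 (Site A): n = 359; a·d/n = 131·120/359 = 43.7883; b·c/n = 94·14/359 = 3.6657
Stratum 2 (Site B): n = 435; a·d/n = 106·145/435 = 35.3333; b·c/n = 147·37/435 = 12.5034
Stratum 3 (Site C): n = 619; a·d/n = 165·240/619 = 63.9742; b·c/n = 89·125/619 = 17.9725
OR_MH = (43.7883 + 35.3333 + 63.9742) / (3.6657 + 12.5034 + 17.9725) = 143.0958 / 34.1417 = 4.19123

4.191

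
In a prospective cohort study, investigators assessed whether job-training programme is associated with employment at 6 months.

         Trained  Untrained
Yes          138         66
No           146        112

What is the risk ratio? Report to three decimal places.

Reading the table with exposure as columns: a = 138 (Trained, case), b = 146 (Trained, non-case), c = 66 (Untrained, case), d = 112.
Risk in exposed = 138/284 = 0.48592; risk in unexposed = 66/178 = 0.37079.
RR = 0.48592 / 0.37079 = 1.31050
The risk among the exposed is 1.31 times that among the unexposed.

1.310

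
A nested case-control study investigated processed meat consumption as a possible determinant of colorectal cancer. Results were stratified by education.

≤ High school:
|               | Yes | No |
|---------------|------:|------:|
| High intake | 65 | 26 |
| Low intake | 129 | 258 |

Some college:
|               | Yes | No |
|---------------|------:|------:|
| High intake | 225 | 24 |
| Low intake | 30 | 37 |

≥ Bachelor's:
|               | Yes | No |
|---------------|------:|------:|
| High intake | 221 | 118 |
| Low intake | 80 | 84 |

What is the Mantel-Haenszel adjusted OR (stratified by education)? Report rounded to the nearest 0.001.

3.504

OR_MH = Σ(aᵢdᵢ/nᵢ) / Σ(bᵢcᵢ/nᵢ), where nᵢ is the stratum total.
Stratum 1 (≤ High school): n = 478; a·d/n = 65·258/478 = 35.0837; b·c/n = 26·129/478 = 7.0167
Stratum 2 (Some college): n = 316; a·d/n = 225·37/316 = 26.3449; b·c/n = 24·30/316 = 2.2785
Stratum 3 (≥ Bachelor's): n = 503; a·d/n = 221·84/503 = 36.9066; b·c/n = 118·80/503 = 18.7674
OR_MH = (35.0837 + 26.3449 + 36.9066) / (7.0167 + 2.2785 + 18.7674) = 98.3352 / 28.0626 = 3.50413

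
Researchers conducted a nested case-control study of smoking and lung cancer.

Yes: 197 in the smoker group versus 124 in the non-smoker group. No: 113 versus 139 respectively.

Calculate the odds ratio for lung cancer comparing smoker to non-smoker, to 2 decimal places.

From the description: a = 197, b = 113, c = 124, d = 139.
OR = (a·d)/(b·c) = (197 × 139) / (113 × 124) = 27383 / 14012 = 1.95425
The odds of lung cancer are about 1.95 times as high in the smoker group.

1.95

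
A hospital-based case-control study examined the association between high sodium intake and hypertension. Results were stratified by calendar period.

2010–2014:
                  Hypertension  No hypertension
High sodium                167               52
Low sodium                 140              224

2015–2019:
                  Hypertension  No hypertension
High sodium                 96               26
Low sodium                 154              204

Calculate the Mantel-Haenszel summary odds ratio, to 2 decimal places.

OR_MH = Σ(aᵢdᵢ/nᵢ) / Σ(bᵢcᵢ/nᵢ), where nᵢ is the stratum total.
Stratum 1 (2010–2014): n = 583; a·d/n = 167·224/583 = 64.1647; b·c/n = 52·140/583 = 12.4871
Stratum 2 (2015–2019): n = 480; a·d/n = 96·204/480 = 40.8000; b·c/n = 26·154/480 = 8.3417
OR_MH = (64.1647 + 40.8000) / (12.4871 + 8.3417) = 104.9647 / 20.8288 = 5.03940

5.04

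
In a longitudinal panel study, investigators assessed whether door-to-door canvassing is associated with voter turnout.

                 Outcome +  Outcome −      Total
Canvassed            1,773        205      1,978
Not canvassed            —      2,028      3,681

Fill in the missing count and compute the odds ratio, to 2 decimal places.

The missing cell is in the unexposed row: 3681 − 2028 = 1653.
So a = 1773, b = 205, c = 1653, d = 2028.
OR = (a·d)/(b·c) = (1773 × 2028) / (205 × 1653) = 3595644 / 338865 = 10.61085

10.61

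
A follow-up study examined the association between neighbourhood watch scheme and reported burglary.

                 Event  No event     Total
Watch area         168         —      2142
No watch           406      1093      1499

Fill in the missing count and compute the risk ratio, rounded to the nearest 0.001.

The missing cell is in the exposed row: 2142 − 168 = 1974.
So a = 168, b = 1974, c = 406, d = 1093.
RR = [a/(a+b)] / [c/(c+d)] = (168/2142) / (406/1499) = 0.07843/0.27085 = 0.28958

0.290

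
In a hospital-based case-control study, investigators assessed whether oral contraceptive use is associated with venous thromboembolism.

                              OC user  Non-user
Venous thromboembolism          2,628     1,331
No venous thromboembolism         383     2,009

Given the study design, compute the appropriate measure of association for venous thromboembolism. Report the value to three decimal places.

10.357

Reading the table with exposure as columns: a = 2628 (OC user, case), b = 383 (OC user, non-case), c = 1331 (Non-user, case), d = 2009.
This is a hospital-based case-control study: participants were sampled on outcome status, so risks in the source population cannot be estimated directly — relative risk is not valid here. The odds ratio is the appropriate measure.
OR = (a·d)/(b·c) = (2628 × 2009) / (383 × 1331) = 5279652 / 509773 = 10.35687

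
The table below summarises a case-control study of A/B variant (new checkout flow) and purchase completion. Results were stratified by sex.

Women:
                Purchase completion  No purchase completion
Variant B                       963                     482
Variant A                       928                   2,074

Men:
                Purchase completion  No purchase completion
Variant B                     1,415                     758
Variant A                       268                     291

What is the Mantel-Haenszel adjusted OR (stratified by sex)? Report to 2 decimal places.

3.43

OR_MH = Σ(aᵢdᵢ/nᵢ) / Σ(bᵢcᵢ/nᵢ), where nᵢ is the stratum total.
Stratum 1 (Women): n = 4447; a·d/n = 963·2074/4447 = 449.1257; b·c/n = 482·928/4447 = 100.5838
Stratum 2 (Men): n = 2732; a·d/n = 1415·291/2732 = 150.7193; b·c/n = 758·268/2732 = 74.3572
OR_MH = (449.1257 + 150.7193) / (100.5838 + 74.3572) = 599.8450 / 174.9410 = 3.42884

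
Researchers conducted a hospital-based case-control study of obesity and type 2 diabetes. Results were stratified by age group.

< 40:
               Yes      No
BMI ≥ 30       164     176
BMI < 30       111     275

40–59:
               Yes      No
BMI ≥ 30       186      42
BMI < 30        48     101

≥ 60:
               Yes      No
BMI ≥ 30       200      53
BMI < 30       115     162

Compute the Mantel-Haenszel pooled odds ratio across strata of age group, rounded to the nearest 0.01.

OR_MH = Σ(aᵢdᵢ/nᵢ) / Σ(bᵢcᵢ/nᵢ), where nᵢ is the stratum total.
Stratum 1 (< 40): n = 726; a·d/n = 164·275/726 = 62.1212; b·c/n = 176·111/726 = 26.9091
Stratum 2 (40–59): n = 377; a·d/n = 186·101/377 = 49.8302; b·c/n = 42·48/377 = 5.3475
Stratum 3 (≥ 60): n = 530; a·d/n = 200·162/530 = 61.1321; b·c/n = 53·115/530 = 11.5000
OR_MH = (62.1212 + 49.8302 + 61.1321) / (26.9091 + 5.3475 + 11.5000) = 173.0835 / 43.7566 = 3.95560

3.96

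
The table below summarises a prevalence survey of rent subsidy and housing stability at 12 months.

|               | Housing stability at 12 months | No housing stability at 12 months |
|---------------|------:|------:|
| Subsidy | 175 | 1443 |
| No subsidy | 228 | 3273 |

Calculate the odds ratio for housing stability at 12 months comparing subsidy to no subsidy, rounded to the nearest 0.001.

1.741

Cells: a = 175, b = 1443, c = 228, d = 3273.
OR = (a·d)/(b·c) = (175 × 3273) / (1443 × 228) = 572775 / 329004 = 1.74094
The odds of housing stability at 12 months are about 1.74 times as high in the subsidy group.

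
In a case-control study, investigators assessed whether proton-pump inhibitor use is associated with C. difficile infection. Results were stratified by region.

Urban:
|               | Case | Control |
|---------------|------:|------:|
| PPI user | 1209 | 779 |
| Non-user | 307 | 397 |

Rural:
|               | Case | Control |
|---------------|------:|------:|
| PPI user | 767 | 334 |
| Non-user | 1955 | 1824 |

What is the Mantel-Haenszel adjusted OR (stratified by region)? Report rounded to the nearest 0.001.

2.088

OR_MH = Σ(aᵢdᵢ/nᵢ) / Σ(bᵢcᵢ/nᵢ), where nᵢ is the stratum total.
Stratum 1 (Urban): n = 2692; a·d/n = 1209·397/2692 = 178.2961; b·c/n = 779·307/2692 = 88.8384
Stratum 2 (Rural): n = 4880; a·d/n = 767·1824/4880 = 286.6820; b·c/n = 334·1955/4880 = 133.8053
OR_MH = (178.2961 + 286.6820) / (88.8384 + 133.8053) = 464.9780 / 222.6437 = 2.08844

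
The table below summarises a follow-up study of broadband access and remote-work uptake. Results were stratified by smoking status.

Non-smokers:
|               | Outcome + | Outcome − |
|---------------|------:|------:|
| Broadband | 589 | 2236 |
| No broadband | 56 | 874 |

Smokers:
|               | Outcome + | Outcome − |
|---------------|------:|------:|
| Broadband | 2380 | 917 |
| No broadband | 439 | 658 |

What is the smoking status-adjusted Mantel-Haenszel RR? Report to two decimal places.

RR_MH = Σ(aᵢ·n₀ᵢ/nᵢ) / Σ(cᵢ·n₁ᵢ/nᵢ), with n₁ᵢ = aᵢ+bᵢ (exposed), n₀ᵢ = cᵢ+dᵢ (unexposed), nᵢ = n₁ᵢ+n₀ᵢ.
Stratum 1 (Non-smokers): n₁ = 2825, n₀ = 930, n = 3755; a·n₀/n = 589·930/3755 = 145.8775; c·n₁/n = 56·2825/3755 = 42.1305
Stratum 2 (Smokers): n₁ = 3297, n₀ = 1097, n = 4394; a·n₀/n = 2380·1097/4394 = 594.1875; c·n₁/n = 439·3297/4394 = 329.3999
RR_MH = (145.8775 + 594.1875) / (42.1305 + 329.3999) = 740.0650 / 371.5304 = 1.99194

1.99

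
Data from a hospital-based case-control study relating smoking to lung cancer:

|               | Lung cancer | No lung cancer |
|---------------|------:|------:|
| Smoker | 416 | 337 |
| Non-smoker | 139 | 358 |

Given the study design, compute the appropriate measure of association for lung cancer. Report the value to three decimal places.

Cells: a = 416, b = 337, c = 139, d = 358.
This is a hospital-based case-control study: participants were sampled on outcome status, so risks in the source population cannot be estimated directly — relative risk is not valid here. The odds ratio is the appropriate measure.
OR = (a·d)/(b·c) = (416 × 358) / (337 × 139) = 148928 / 46843 = 3.17930

3.179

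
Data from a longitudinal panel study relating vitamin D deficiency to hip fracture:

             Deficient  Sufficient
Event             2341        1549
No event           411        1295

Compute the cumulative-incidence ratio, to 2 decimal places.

1.56

Reading the table with exposure as columns: a = 2341 (Deficient, case), b = 411 (Deficient, non-case), c = 1549 (Sufficient, case), d = 1295.
Risk in exposed = 2341/2752 = 0.85065; risk in unexposed = 1549/2844 = 0.54466.
RR = 0.85065 / 0.54466 = 1.56182
The risk among the exposed is 1.56 times that among the unexposed.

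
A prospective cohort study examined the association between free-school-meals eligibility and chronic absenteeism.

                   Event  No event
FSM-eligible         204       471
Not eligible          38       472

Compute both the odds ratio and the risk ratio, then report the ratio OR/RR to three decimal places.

1.326

Cells: a = 204, b = 471, c = 38, d = 472.
OR = (204·472)/(471·38) = 96288/17898 = 5.37982
Risk in exposed = 204/675 = 0.30222; risk in unexposed = 38/510 = 0.07451; RR = 4.05614
OR/RR = 5.37982 / 4.05614 = 1.32634
The outcome is not rare, so the OR lies further from 1 than the RR.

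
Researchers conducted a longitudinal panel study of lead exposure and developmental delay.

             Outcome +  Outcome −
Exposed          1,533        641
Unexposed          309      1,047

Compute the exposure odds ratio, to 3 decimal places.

Cells: a = 1533, b = 641, c = 309, d = 1047.
OR = (a·d)/(b·c) = (1533 × 1047) / (641 × 309) = 1605051 / 198069 = 8.10349
The odds of developmental delay are about 8.10 times as high in the exposed group.

8.103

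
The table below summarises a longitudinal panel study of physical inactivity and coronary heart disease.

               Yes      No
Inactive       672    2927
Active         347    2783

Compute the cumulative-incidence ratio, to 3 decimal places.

1.684

Cells: a = 672, b = 2927, c = 347, d = 2783.
Risk in exposed = 672/3599 = 0.18672; risk in unexposed = 347/3130 = 0.11086.
RR = 0.18672 / 0.11086 = 1.68423
The risk among the exposed is 1.68 times that among the unexposed.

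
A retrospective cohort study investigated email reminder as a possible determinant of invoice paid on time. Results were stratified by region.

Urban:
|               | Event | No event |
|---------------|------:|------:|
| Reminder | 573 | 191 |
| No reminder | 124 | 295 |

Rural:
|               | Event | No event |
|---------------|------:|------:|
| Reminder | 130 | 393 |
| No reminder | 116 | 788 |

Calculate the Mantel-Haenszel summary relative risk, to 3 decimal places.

2.327

RR_MH = Σ(aᵢ·n₀ᵢ/nᵢ) / Σ(cᵢ·n₁ᵢ/nᵢ), with n₁ᵢ = aᵢ+bᵢ (exposed), n₀ᵢ = cᵢ+dᵢ (unexposed), nᵢ = n₁ᵢ+n₀ᵢ.
Stratum 1 (Urban): n₁ = 764, n₀ = 419, n = 1183; a·n₀/n = 573·419/1183 = 202.9476; c·n₁/n = 124·764/1183 = 80.0811
Stratum 2 (Rural): n₁ = 523, n₀ = 904, n = 1427; a·n₀/n = 130·904/1427 = 82.3546; c·n₁/n = 116·523/1427 = 42.5144
RR_MH = (202.9476 + 82.3546) / (80.0811 + 42.5144) = 285.3022 / 122.5955 = 2.32718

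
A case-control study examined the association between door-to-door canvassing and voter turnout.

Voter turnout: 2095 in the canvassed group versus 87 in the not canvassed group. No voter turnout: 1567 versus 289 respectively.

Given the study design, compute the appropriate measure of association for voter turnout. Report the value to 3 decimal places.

From the description: a = 2095, b = 1567, c = 87, d = 289.
This is a case-control study: participants were sampled on outcome status, so risks in the source population cannot be estimated directly — relative risk is not valid here. The odds ratio is the appropriate measure.
OR = (a·d)/(b·c) = (2095 × 289) / (1567 × 87) = 605455 / 136329 = 4.44113

4.441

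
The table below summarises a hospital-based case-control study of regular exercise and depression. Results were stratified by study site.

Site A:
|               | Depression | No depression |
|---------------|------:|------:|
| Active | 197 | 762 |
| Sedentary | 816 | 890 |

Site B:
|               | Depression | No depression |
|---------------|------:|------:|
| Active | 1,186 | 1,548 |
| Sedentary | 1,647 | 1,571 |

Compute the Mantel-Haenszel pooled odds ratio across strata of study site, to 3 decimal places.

OR_MH = Σ(aᵢdᵢ/nᵢ) / Σ(bᵢcᵢ/nᵢ), where nᵢ is the stratum total.
Stratum 1 (Site A): n = 2665; a·d/n = 197·890/2665 = 65.7899; b·c/n = 762·816/2665 = 233.3178
Stratum 2 (Site B): n = 5952; a·d/n = 1186·1571/5952 = 313.0386; b·c/n = 1548·1647/5952 = 428.3528
OR_MH = (65.7899 + 313.0386) / (233.3178 + 428.3528) = 378.8285 / 661.6706 = 0.57253

0.573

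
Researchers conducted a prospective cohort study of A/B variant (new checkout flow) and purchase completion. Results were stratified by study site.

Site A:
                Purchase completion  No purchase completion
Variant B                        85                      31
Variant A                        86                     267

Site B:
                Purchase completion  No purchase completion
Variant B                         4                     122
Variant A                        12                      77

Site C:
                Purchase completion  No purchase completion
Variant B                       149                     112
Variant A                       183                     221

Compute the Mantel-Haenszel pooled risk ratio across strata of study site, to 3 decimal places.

1.560

RR_MH = Σ(aᵢ·n₀ᵢ/nᵢ) / Σ(cᵢ·n₁ᵢ/nᵢ), with n₁ᵢ = aᵢ+bᵢ (exposed), n₀ᵢ = cᵢ+dᵢ (unexposed), nᵢ = n₁ᵢ+n₀ᵢ.
Stratum 1 (Site A): n₁ = 116, n₀ = 353, n = 469; a·n₀/n = 85·353/469 = 63.9765; c·n₁/n = 86·116/469 = 21.2708
Stratum 2 (Site B): n₁ = 126, n₀ = 89, n = 215; a·n₀/n = 4·89/215 = 1.6558; c·n₁/n = 12·126/215 = 7.0326
Stratum 3 (Site C): n₁ = 261, n₀ = 404, n = 665; a·n₀/n = 149·404/665 = 90.5203; c·n₁/n = 183·261/665 = 71.8241
RR_MH = (63.9765 + 1.6558 + 90.5203) / (21.2708 + 7.0326 + 71.8241) = 156.1527 / 100.1274 = 1.55954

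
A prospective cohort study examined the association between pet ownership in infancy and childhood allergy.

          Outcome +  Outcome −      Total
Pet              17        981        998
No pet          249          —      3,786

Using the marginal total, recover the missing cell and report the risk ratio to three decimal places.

The missing cell is in the unexposed row: 3786 − 249 = 3537.
So a = 17, b = 981, c = 249, d = 3537.
RR = [a/(a+b)] / [c/(c+d)] = (17/998) / (249/3786) = 0.01703/0.06577 = 0.25900

0.259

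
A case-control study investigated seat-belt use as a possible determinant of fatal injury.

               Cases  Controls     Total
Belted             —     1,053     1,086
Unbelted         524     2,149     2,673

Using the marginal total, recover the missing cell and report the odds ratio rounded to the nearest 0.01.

The missing cell is in the exposed row: 1086 − 1053 = 33.
So a = 33, b = 1053, c = 524, d = 2149.
OR = (a·d)/(b·c) = (33 × 2149) / (1053 × 524) = 70917 / 551772 = 0.12853

0.13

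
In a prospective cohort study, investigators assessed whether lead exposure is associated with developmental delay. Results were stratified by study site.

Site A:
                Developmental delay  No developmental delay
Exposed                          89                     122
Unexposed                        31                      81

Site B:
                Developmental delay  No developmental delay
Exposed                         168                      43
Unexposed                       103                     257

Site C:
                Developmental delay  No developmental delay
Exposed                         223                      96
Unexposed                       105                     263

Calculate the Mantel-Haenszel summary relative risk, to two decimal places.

RR_MH = Σ(aᵢ·n₀ᵢ/nᵢ) / Σ(cᵢ·n₁ᵢ/nᵢ), with n₁ᵢ = aᵢ+bᵢ (exposed), n₀ᵢ = cᵢ+dᵢ (unexposed), nᵢ = n₁ᵢ+n₀ᵢ.
Stratum 1 (Site A): n₁ = 211, n₀ = 112, n = 323; a·n₀/n = 89·112/323 = 30.8607; c·n₁/n = 31·211/323 = 20.2508
Stratum 2 (Site B): n₁ = 211, n₀ = 360, n = 571; a·n₀/n = 168·360/571 = 105.9194; c·n₁/n = 103·211/571 = 38.0613
Stratum 3 (Site C): n₁ = 319, n₀ = 368, n = 687; a·n₀/n = 223·368/687 = 119.4527; c·n₁/n = 105·319/687 = 48.7555
RR_MH = (30.8607 + 105.9194 + 119.4527) / (20.2508 + 38.0613 + 48.7555) = 256.2328 / 107.0675 = 2.39319

2.39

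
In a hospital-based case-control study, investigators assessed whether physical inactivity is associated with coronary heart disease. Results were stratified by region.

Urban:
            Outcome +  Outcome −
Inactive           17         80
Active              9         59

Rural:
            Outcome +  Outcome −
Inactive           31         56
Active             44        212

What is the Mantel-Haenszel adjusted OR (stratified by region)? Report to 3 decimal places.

OR_MH = Σ(aᵢdᵢ/nᵢ) / Σ(bᵢcᵢ/nᵢ), where nᵢ is the stratum total.
Stratum 1 (Urban): n = 165; a·d/n = 17·59/165 = 6.0788; b·c/n = 80·9/165 = 4.3636
Stratum 2 (Rural): n = 343; a·d/n = 31·212/343 = 19.1603; b·c/n = 56·44/343 = 7.1837
OR_MH = (6.0788 + 19.1603) / (4.3636 + 7.1837) = 25.2391 / 11.5473 = 2.18572

2.186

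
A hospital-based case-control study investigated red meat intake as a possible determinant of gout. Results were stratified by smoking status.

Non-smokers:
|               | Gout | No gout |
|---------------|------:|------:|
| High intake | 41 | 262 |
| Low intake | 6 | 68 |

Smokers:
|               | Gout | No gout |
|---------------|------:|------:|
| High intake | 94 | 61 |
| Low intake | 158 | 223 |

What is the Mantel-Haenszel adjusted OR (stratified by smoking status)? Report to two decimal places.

2.10

OR_MH = Σ(aᵢdᵢ/nᵢ) / Σ(bᵢcᵢ/nᵢ), where nᵢ is the stratum total.
Stratum 1 (Non-smokers): n = 377; a·d/n = 41·68/377 = 7.3952; b·c/n = 262·6/377 = 4.1698
Stratum 2 (Smokers): n = 536; a·d/n = 94·223/536 = 39.1082; b·c/n = 61·158/536 = 17.9813
OR_MH = (7.3952 + 39.1082) / (4.1698 + 17.9813) = 46.5034 / 22.1511 = 2.09937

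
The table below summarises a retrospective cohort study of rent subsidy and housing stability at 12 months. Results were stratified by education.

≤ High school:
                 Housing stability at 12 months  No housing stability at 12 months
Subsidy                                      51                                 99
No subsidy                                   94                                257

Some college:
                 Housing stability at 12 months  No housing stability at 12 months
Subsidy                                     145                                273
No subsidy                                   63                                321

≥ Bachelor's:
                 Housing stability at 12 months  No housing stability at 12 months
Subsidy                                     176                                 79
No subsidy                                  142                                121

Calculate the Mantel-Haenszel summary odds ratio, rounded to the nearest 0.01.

OR_MH = Σ(aᵢdᵢ/nᵢ) / Σ(bᵢcᵢ/nᵢ), where nᵢ is the stratum total.
Stratum 1 (≤ High school): n = 501; a·d/n = 51·257/501 = 26.1617; b·c/n = 99·94/501 = 18.5749
Stratum 2 (Some college): n = 802; a·d/n = 145·321/802 = 58.0362; b·c/n = 273·63/802 = 21.4451
Stratum 3 (≥ Bachelor's): n = 518; a·d/n = 176·121/518 = 41.1120; b·c/n = 79·142/518 = 21.6564
OR_MH = (26.1617 + 58.0362 + 41.1120) / (18.5749 + 21.4451 + 21.6564) = 125.3098 / 61.6764 = 2.03173

2.03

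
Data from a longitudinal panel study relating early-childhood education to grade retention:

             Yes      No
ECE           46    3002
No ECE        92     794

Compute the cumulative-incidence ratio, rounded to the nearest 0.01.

0.15

Cells: a = 46, b = 3002, c = 92, d = 794.
Risk in exposed = 46/3048 = 0.01509; risk in unexposed = 92/886 = 0.10384.
RR = 0.01509 / 0.10384 = 0.14534
The risk is 85% lower among the exposed than among the unexposed.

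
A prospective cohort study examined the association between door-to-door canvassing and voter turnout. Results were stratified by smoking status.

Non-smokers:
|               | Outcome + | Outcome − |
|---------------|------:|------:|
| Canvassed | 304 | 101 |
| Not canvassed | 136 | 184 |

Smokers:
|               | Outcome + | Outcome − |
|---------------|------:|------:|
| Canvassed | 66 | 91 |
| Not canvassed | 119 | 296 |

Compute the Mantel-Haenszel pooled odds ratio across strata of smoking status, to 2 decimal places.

OR_MH = Σ(aᵢdᵢ/nᵢ) / Σ(bᵢcᵢ/nᵢ), where nᵢ is the stratum total.
Stratum 1 (Non-smokers): n = 725; a·d/n = 304·184/725 = 77.1531; b·c/n = 101·136/725 = 18.9462
Stratum 2 (Smokers): n = 572; a·d/n = 66·296/572 = 34.1538; b·c/n = 91·119/572 = 18.9318
OR_MH = (77.1531 + 34.1538) / (18.9462 + 18.9318) = 111.3069 / 37.8780 = 2.93856

2.94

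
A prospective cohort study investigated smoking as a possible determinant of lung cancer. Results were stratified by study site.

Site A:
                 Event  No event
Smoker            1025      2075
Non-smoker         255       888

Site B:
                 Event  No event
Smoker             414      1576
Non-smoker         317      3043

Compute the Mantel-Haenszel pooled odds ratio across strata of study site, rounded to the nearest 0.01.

2.06

OR_MH = Σ(aᵢdᵢ/nᵢ) / Σ(bᵢcᵢ/nᵢ), where nᵢ is the stratum total.
Stratum 1 (Site A): n = 4243; a·d/n = 1025·888/4243 = 214.5180; b·c/n = 2075·255/4243 = 124.7054
Stratum 2 (Site B): n = 5350; a·d/n = 414·3043/5350 = 235.4770; b·c/n = 1576·317/5350 = 93.3817
OR_MH = (214.5180 + 235.4770) / (124.7054 + 93.3817) = 449.9950 / 218.0871 = 2.06337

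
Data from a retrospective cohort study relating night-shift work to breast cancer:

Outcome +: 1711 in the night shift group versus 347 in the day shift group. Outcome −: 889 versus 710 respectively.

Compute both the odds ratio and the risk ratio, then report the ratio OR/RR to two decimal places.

1.96

From the description: a = 1711, b = 889, c = 347, d = 710.
OR = (1711·710)/(889·347) = 1214810/308483 = 3.93801
Risk in exposed = 1711/2600 = 0.65808; risk in unexposed = 347/1057 = 0.32829; RR = 2.00457
OR/RR = 3.93801 / 2.00457 = 1.96451
The outcome is not rare, so the OR lies further from 1 than the RR.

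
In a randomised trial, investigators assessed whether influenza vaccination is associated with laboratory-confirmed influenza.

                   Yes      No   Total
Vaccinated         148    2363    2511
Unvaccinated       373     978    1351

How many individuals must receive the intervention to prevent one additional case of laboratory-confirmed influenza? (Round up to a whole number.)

5

Risk in treated group = 148/2511 = 0.05894; risk in control = 373/1351 = 0.27609.
Absolute risk reduction = 0.27609 − 0.05894 = 0.21715
NNT = 1 / ARR = 1 / 0.21715 = 4.605 → round up → 5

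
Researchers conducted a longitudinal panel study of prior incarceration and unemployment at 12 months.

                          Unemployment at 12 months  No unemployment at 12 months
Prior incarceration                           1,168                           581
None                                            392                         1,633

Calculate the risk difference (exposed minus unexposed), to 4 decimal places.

Cells: a = 1168, b = 581, c = 392, d = 1633.
Risk in exposed = 1168/1749 = 0.667810; risk in unexposed = 392/2025 = 0.193580.
Risk difference = 0.667810 − 0.193580 = 0.474230

0.4742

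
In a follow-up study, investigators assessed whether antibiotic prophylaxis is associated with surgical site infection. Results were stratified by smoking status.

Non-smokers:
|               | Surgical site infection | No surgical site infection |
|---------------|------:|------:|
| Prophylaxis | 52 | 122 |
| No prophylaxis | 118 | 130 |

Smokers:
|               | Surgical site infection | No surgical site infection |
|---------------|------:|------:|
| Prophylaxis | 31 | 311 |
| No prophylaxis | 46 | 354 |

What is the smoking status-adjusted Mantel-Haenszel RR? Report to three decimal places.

RR_MH = Σ(aᵢ·n₀ᵢ/nᵢ) / Σ(cᵢ·n₁ᵢ/nᵢ), with n₁ᵢ = aᵢ+bᵢ (exposed), n₀ᵢ = cᵢ+dᵢ (unexposed), nᵢ = n₁ᵢ+n₀ᵢ.
Stratum 1 (Non-smokers): n₁ = 174, n₀ = 248, n = 422; a·n₀/n = 52·248/422 = 30.5592; c·n₁/n = 118·174/422 = 48.6540
Stratum 2 (Smokers): n₁ = 342, n₀ = 400, n = 742; a·n₀/n = 31·400/742 = 16.7116; c·n₁/n = 46·342/742 = 21.2022
RR_MH = (30.5592 + 16.7116) / (48.6540 + 21.2022) = 47.2708 / 69.8562 = 0.67669

0.677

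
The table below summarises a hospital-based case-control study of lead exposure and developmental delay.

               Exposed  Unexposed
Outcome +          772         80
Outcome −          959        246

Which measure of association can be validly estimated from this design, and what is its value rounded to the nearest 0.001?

2.475

Reading the table with exposure as columns: a = 772 (Exposed, case), b = 959 (Exposed, non-case), c = 80 (Unexposed, case), d = 246.
This is a hospital-based case-control study: participants were sampled on outcome status, so risks in the source population cannot be estimated directly — relative risk is not valid here. The odds ratio is the appropriate measure.
OR = (a·d)/(b·c) = (772 × 246) / (959 × 80) = 189912 / 76720 = 2.47539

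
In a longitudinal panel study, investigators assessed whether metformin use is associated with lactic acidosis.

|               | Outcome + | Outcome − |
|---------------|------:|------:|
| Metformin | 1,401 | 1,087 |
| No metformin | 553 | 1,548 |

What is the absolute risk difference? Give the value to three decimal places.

0.300

Cells: a = 1401, b = 1087, c = 553, d = 1548.
Risk in exposed = 1401/2488 = 0.563103; risk in unexposed = 553/2101 = 0.263208.
Risk difference = 0.563103 − 0.263208 = 0.299895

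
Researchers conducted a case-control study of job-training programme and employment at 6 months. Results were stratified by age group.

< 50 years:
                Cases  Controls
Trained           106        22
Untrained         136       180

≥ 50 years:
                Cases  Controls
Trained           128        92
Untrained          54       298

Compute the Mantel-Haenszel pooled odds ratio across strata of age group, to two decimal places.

OR_MH = Σ(aᵢdᵢ/nᵢ) / Σ(bᵢcᵢ/nᵢ), where nᵢ is the stratum total.
Stratum 1 (< 50 years): n = 444; a·d/n = 106·180/444 = 42.9730; b·c/n = 22·136/444 = 6.7387
Stratum 2 (≥ 50 years): n = 572; a·d/n = 128·298/572 = 66.6853; b·c/n = 92·54/572 = 8.6853
OR_MH = (42.9730 + 66.6853) / (6.7387 + 8.6853) = 109.6583 / 15.4241 = 7.10956

7.11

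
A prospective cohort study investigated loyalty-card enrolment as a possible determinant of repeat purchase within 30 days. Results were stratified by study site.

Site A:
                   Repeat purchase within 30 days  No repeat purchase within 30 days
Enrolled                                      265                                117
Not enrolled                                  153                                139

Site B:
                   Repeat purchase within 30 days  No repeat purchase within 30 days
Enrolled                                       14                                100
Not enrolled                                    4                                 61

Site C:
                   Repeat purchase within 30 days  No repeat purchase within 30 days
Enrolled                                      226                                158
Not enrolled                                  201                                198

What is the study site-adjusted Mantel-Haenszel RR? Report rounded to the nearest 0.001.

1.251

RR_MH = Σ(aᵢ·n₀ᵢ/nᵢ) / Σ(cᵢ·n₁ᵢ/nᵢ), with n₁ᵢ = aᵢ+bᵢ (exposed), n₀ᵢ = cᵢ+dᵢ (unexposed), nᵢ = n₁ᵢ+n₀ᵢ.
Stratum 1 (Site A): n₁ = 382, n₀ = 292, n = 674; a·n₀/n = 265·292/674 = 114.8071; c·n₁/n = 153·382/674 = 86.7151
Stratum 2 (Site B): n₁ = 114, n₀ = 65, n = 179; a·n₀/n = 14·65/179 = 5.0838; c·n₁/n = 4·114/179 = 2.5475
Stratum 3 (Site C): n₁ = 384, n₀ = 399, n = 783; a·n₀/n = 226·399/783 = 115.1648; c·n₁/n = 201·384/783 = 98.5747
RR_MH = (114.8071 + 5.0838 + 115.1648) / (86.7151 + 2.5475 + 98.5747) = 235.0557 / 187.8373 = 1.25138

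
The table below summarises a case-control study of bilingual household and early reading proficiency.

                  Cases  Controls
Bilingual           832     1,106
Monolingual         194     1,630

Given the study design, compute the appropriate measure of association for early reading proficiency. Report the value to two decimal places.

Cells: a = 832, b = 1106, c = 194, d = 1630.
This is a case-control study: participants were sampled on outcome status, so risks in the source population cannot be estimated directly — relative risk is not valid here. The odds ratio is the appropriate measure.
OR = (a·d)/(b·c) = (832 × 1630) / (1106 × 194) = 1356160 / 214564 = 6.32054

6.32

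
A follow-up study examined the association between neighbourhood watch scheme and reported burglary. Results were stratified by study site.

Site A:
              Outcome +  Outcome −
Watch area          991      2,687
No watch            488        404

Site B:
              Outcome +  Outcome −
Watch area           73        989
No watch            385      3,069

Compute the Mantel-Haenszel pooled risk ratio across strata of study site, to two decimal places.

0.52

RR_MH = Σ(aᵢ·n₀ᵢ/nᵢ) / Σ(cᵢ·n₁ᵢ/nᵢ), with n₁ᵢ = aᵢ+bᵢ (exposed), n₀ᵢ = cᵢ+dᵢ (unexposed), nᵢ = n₁ᵢ+n₀ᵢ.
Stratum 1 (Site A): n₁ = 3678, n₀ = 892, n = 4570; a·n₀/n = 991·892/4570 = 193.4293; c·n₁/n = 488·3678/4570 = 392.7492
Stratum 2 (Site B): n₁ = 1062, n₀ = 3454, n = 4516; a·n₀/n = 73·3454/4516 = 55.8330; c·n₁/n = 385·1062/4516 = 90.5381
RR_MH = (193.4293 + 55.8330) / (392.7492 + 90.5381) = 249.2624 / 483.2873 = 0.51576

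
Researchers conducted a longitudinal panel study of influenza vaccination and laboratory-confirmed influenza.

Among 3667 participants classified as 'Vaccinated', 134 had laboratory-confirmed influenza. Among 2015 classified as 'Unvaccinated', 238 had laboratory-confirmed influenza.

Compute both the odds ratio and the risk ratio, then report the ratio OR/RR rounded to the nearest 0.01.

0.92

From the description: a = 134, b = 3533, c = 238, d = 1777.
OR = (134·1777)/(3533·238) = 238118/840854 = 0.28319
Risk in exposed = 134/3667 = 0.03654; risk in unexposed = 238/2015 = 0.11811; RR = 0.30938
OR/RR = 0.28319 / 0.30938 = 0.91533
The outcome is not rare, so the OR lies further from 1 than the RR.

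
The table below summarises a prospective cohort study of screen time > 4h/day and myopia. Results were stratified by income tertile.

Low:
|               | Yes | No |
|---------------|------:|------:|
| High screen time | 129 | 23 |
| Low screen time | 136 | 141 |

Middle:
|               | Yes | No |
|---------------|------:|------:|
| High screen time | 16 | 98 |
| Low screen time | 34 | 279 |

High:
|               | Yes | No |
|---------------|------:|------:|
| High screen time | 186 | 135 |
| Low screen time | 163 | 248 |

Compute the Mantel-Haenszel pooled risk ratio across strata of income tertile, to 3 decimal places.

RR_MH = Σ(aᵢ·n₀ᵢ/nᵢ) / Σ(cᵢ·n₁ᵢ/nᵢ), with n₁ᵢ = aᵢ+bᵢ (exposed), n₀ᵢ = cᵢ+dᵢ (unexposed), nᵢ = n₁ᵢ+n₀ᵢ.
Stratum 1 (Low): n₁ = 152, n₀ = 277, n = 429; a·n₀/n = 129·277/429 = 83.2937; c·n₁/n = 136·152/429 = 48.1865
Stratum 2 (Middle): n₁ = 114, n₀ = 313, n = 427; a·n₀/n = 16·313/427 = 11.7283; c·n₁/n = 34·114/427 = 9.0773
Stratum 3 (High): n₁ = 321, n₀ = 411, n = 732; a·n₀/n = 186·411/732 = 104.4344; c·n₁/n = 163·321/732 = 71.4795
RR_MH = (83.2937 + 11.7283 + 104.4344) / (48.1865 + 9.0773 + 71.4795) = 199.4565 / 128.7433 = 1.54926

1.549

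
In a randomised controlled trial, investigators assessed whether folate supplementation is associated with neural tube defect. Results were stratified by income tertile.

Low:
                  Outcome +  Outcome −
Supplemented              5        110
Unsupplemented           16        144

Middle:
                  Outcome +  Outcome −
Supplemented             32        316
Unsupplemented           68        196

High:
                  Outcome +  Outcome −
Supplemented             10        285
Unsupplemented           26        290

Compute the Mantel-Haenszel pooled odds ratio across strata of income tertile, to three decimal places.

OR_MH = Σ(aᵢdᵢ/nᵢ) / Σ(bᵢcᵢ/nᵢ), where nᵢ is the stratum total.
Stratum 1 (Low): n = 275; a·d/n = 5·144/275 = 2.6182; b·c/n = 110·16/275 = 6.4000
Stratum 2 (Middle): n = 612; a·d/n = 32·196/612 = 10.2484; b·c/n = 316·68/612 = 35.1111
Stratum 3 (High): n = 611; a·d/n = 10·290/611 = 4.7463; b·c/n = 285·26/611 = 12.1277
OR_MH = (2.6182 + 10.2484 + 4.7463) / (6.4000 + 35.1111 + 12.1277) = 17.6129 / 53.6388 = 0.32836

0.328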